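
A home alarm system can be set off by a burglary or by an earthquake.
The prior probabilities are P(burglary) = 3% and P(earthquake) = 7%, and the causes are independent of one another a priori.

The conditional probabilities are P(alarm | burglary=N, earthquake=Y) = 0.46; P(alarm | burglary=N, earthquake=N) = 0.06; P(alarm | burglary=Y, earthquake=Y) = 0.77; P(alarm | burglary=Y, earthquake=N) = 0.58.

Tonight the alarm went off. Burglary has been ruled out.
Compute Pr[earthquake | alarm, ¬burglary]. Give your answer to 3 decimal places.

Pr[earthquake | alarm, ¬burglary] ≈ 0.366

Sum P(alarm|·) weighted by the priors over both values of earthquake:
  P(alarm | ¬burglary) = 0.06*0.93 + 0.46*0.07
        = 0.055800 + 0.032200 = 0.088000
Configurations with earthquake contribute 0.032200, so
  P(earthquake | alarm, ¬burglary) = 0.032200 / 0.088000 ≈ 0.366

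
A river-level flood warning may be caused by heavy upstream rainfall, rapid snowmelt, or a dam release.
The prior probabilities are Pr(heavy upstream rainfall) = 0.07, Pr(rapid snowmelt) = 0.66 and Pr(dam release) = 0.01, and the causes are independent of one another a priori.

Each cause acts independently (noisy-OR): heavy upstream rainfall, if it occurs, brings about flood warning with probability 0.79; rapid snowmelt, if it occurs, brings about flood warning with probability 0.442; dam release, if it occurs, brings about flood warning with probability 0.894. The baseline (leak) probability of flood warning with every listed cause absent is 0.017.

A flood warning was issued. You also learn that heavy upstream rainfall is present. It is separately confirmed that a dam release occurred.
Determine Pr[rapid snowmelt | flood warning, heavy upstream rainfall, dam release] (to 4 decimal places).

Pr[rapid snowmelt | flood warning, heavy upstream rainfall, dam release] ≈ 0.6622

Under noisy-OR, P(flood warning | causes) = 1 − (1−0.017)·∏(1−qᵢ) over the active causes.
P(flood warning | heavy upstream rainfall, dam release) = 0.978118*0.34 + 0.98779*0.66 = 0.332560 + 0.651941 = 0.984501
Restricting to configurations with rapid snowmelt present: 0.98779*0.66 = 0.651941.
P(rapid snowmelt | flood warning, heavy upstream rainfall, dam release) = 0.651941 / 0.984501 ≈ 0.6622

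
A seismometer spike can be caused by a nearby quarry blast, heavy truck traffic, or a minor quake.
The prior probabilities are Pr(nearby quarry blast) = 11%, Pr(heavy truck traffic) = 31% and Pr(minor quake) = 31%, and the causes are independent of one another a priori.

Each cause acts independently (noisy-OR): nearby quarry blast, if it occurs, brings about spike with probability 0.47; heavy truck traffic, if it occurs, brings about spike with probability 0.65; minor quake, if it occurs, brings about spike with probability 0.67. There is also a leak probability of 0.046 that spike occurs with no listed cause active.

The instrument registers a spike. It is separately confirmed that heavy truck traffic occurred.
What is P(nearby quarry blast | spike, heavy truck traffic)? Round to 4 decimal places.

P(nearby quarry blast | spike, heavy truck traffic) ≈ 0.1262

Under noisy-OR, P(spike | causes) = 1 − (1−0.046)·∏(1−qᵢ) over the active causes.
P(spike | heavy truck traffic) = 0.6661*0.89*0.69 + 0.889813*0.89*0.31 + 0.823033*0.11*0.69 + 0.941601*0.11*0.31 = 0.409052 + 0.245499 + 0.062468 + 0.032109 = 0.749128
Of this, 0.094577 comes from 0.062468 + 0.032109 (the nearby quarry blast=true cases).
Hence the posterior is 0.094577/0.749128 ≈ 0.1262.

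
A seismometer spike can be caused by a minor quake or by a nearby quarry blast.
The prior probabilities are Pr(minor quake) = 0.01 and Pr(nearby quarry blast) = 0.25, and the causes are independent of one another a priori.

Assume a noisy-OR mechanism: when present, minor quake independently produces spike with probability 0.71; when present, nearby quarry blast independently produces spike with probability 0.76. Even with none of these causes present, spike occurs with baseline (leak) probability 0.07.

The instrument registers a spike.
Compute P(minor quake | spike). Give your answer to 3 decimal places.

P(minor quake | spike) ≈ 0.031

Under noisy-OR, P(spike | causes) = 1 − (1−0.07)·∏(1−qᵢ) over the active causes.
P(spike) = 0.07×0.99×0.75 + 0.7768×0.99×0.25 + 0.7303×0.01×0.75 + 0.935272×0.01×0.25 = 0.051975 + 0.192258 + 0.005477 + 0.002338 = 0.252048
Restricting to configurations with minor quake present: 0.005477 + 0.002338 = 0.007815.
P(minor quake | spike) = 0.007815 / 0.252048 ≈ 0.031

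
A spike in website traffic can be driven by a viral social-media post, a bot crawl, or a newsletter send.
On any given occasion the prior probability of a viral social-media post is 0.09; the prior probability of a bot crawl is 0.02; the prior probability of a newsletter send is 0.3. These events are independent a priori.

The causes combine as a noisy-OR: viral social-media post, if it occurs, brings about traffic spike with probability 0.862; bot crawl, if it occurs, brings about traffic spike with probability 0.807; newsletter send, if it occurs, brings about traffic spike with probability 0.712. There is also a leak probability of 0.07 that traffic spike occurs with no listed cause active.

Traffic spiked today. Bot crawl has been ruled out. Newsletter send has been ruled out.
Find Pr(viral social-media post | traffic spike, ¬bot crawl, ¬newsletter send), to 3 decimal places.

Pr(viral social-media post | traffic spike, ¬bot crawl, ¬newsletter send) ≈ 0.552

Under noisy-OR, P(traffic spike | causes) = 1 − (1−0.07)·∏(1−qᵢ) over the active causes.
Weight on viral social-media post=true, given the evidence: 0.87166*0.09 = 0.078449
Normalizer over all consistent configurations: 0.07*0.91 + 0.87166*0.09 = 0.142149
P(viral social-media post | traffic spike, ¬bot crawl, ¬newsletter send) = 0.078449/0.142149 ≈ 0.552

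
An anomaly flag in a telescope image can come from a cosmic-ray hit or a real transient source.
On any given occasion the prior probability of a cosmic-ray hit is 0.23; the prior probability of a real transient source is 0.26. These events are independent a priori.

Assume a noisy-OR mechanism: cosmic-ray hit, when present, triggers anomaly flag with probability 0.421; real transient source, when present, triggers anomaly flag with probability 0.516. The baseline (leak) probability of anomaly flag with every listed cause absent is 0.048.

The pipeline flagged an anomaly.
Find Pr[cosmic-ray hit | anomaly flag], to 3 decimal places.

Under noisy-OR, P(anomaly flag | causes) = 1 − (1−0.048)·∏(1−qᵢ) over the active causes.
Enumerate the 4 (cosmic-ray hit, real transient source) configurations and weight by the priors:
  P(anomaly flag) = 0.048×0.77×0.74 + 0.539232×0.77×0.26 + 0.448792×0.23×0.74 + 0.733215×0.23×0.26
        = 0.027350 + 0.107954 + 0.076384 + 0.043846 = 0.255534
Keeping only the cosmic-ray hit-present terms gives 0.120230, so
  P(cosmic-ray hit | anomaly flag) = 0.120230 / 0.255534 ≈ 0.471

Pr[cosmic-ray hit | anomaly flag] ≈ 0.471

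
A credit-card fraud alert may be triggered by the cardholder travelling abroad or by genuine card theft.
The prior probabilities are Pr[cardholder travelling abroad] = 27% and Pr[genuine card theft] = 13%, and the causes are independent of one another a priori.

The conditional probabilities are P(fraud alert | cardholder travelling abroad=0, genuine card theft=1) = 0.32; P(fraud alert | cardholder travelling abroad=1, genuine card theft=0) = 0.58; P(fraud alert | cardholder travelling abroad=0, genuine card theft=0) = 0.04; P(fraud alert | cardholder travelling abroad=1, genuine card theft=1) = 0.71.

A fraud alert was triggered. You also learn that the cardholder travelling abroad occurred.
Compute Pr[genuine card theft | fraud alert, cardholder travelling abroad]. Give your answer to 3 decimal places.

By total probability over both values of genuine card theft:
  P(fraud alert | cardholder travelling abroad) = 0.58·0.87 + 0.71·0.13
        = 0.504600 + 0.092300 = 0.596900
Keeping only the genuine card theft-present terms gives 0.092300, so
  P(genuine card theft | fraud alert, cardholder travelling abroad) = 0.092300 / 0.596900 ≈ 0.155

Pr[genuine card theft | fraud alert, cardholder travelling abroad] ≈ 0.155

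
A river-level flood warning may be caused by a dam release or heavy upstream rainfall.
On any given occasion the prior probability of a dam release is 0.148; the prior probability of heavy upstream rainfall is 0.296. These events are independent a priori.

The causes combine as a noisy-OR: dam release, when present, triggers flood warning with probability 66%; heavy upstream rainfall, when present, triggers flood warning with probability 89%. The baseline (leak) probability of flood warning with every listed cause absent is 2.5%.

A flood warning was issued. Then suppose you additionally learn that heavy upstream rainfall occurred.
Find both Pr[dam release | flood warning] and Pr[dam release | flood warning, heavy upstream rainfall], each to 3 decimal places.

Pr[dam release | flood warning] ≈ 0.318; Pr[dam release | flood warning, heavy upstream rainfall] ≈ 0.158

Under noisy-OR, P(flood warning | causes) = 1 − (1−0.025)·∏(1−qᵢ) over the active causes.
P(flood warning) = 0.025×0.852×0.704 + 0.89275×0.852×0.296 + 0.6685×0.148×0.704 + 0.963535×0.148×0.296 = 0.014995 + 0.225144 + 0.069652 + 0.042211 = 0.352002
Restricting to configurations with dam release present: 0.069652 + 0.042211 = 0.111863.
P(dam release | flood warning) = 0.111863 / 0.352002 ≈ 0.318

Now condition on the additional information:
Numerator (weight on configurations with dam release): 0.963535·0.148 = 0.142603
The normalizing constant is 0.89275·0.852 + 0.963535·0.148 = 0.903226
Posterior = 0.142603 / 0.903226 ≈ 0.158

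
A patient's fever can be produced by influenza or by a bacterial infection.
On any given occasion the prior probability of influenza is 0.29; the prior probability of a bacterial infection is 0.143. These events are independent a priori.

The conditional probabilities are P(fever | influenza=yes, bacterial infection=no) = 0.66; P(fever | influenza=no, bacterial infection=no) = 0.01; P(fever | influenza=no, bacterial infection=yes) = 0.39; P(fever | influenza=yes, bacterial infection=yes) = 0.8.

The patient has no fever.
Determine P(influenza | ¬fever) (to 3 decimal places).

For the numerator, keep only influenza=true terms: 0.084500 + 0.008294 = 0.092794
Normalizer over all consistent configurations: 0.99*0.71*0.857 + 0.61*0.71*0.143 + 0.34*0.29*0.857 + 0.2*0.29*0.143 = 0.757112
P(influenza | ¬fever) = 0.092794/0.757112 ≈ 0.123

P(influenza | ¬fever) ≈ 0.123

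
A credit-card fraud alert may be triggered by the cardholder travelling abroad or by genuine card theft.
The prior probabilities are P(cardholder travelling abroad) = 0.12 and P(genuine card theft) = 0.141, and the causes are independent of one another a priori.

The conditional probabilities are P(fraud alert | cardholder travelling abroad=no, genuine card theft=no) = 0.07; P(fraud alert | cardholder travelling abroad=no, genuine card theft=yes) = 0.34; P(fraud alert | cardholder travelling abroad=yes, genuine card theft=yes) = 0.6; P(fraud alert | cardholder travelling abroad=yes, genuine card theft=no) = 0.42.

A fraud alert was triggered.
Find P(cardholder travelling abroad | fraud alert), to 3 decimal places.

For the numerator, keep only cardholder travelling abroad=true terms: 0.043294 + 0.010152 = 0.053446
The normalizing constant is 0.07×0.88×0.859 + 0.34×0.88×0.141 + 0.42×0.12×0.859 + 0.6×0.12×0.141 = 0.148547
P(cardholder travelling abroad | fraud alert) = 0.053446/0.148547 ≈ 0.360

P(cardholder travelling abroad | fraud alert) ≈ 0.360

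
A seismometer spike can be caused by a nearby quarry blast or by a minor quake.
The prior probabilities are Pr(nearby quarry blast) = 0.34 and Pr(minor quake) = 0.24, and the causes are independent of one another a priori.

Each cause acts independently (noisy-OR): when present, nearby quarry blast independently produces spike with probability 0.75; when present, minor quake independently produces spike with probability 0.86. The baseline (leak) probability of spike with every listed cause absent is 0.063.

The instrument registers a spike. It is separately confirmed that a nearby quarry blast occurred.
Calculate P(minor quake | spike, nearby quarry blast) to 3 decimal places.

Under noisy-OR, P(spike | causes) = 1 − (1−0.063)·∏(1−qᵢ) over the active causes.
Sum P(spike|·) weighted by the priors over both values of minor quake:
  P(spike | nearby quarry blast) = 0.76575*0.76 + 0.967205*0.24
        = 0.581970 + 0.232129 = 0.814099
Configurations with minor quake contribute 0.232129, so
  P(minor quake | spike, nearby quarry blast) = 0.232129 / 0.814099 ≈ 0.285

P(minor quake | spike, nearby quarry blast) ≈ 0.285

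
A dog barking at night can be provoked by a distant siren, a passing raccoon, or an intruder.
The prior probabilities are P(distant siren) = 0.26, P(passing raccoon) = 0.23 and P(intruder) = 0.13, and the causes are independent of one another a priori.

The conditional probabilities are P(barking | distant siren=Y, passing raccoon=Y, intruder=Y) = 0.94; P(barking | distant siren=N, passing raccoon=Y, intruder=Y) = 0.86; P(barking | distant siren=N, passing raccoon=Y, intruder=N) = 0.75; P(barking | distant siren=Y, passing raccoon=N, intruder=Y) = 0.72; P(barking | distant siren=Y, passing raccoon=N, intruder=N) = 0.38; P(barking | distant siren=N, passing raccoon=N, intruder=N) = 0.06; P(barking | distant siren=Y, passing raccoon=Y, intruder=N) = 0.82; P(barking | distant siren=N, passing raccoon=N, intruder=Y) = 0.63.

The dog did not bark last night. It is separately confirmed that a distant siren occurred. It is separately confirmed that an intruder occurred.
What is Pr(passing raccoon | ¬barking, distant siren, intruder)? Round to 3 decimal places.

Enumerate both values of passing raccoon and weight by the priors:
  P(¬barking | distant siren, intruder) = 0.28·0.77 + 0.06·0.23
        = 0.215600 + 0.013800 = 0.229400
Keeping only the passing raccoon-present terms gives 0.013800, so
  P(passing raccoon | ¬barking, distant siren, intruder) = 0.013800 / 0.229400 ≈ 0.060

Pr(passing raccoon | ¬barking, distant siren, intruder) ≈ 0.060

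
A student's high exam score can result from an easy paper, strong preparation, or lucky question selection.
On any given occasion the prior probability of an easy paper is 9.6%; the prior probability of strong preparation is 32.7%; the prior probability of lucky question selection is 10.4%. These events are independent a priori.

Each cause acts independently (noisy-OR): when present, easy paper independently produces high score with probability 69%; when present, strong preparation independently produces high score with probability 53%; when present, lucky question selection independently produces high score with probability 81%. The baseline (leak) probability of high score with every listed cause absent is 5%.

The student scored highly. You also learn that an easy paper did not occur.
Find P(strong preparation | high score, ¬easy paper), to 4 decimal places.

P(strong preparation | high score, ¬easy paper) ≈ 0.6884

Under noisy-OR, P(high score | causes) = 1 − (1−0.05)·∏(1−qᵢ) over the active causes.
Weight on strong preparation=true, given the evidence: 0.162171 + 0.031123 = 0.193294
Denominator P(high score | ¬easy paper): 0.05×0.673×0.896 + 0.8195×0.673×0.104 + 0.5535×0.327×0.896 + 0.915165×0.327×0.104 = 0.280802
Posterior = 0.193294 / 0.280802 ≈ 0.6884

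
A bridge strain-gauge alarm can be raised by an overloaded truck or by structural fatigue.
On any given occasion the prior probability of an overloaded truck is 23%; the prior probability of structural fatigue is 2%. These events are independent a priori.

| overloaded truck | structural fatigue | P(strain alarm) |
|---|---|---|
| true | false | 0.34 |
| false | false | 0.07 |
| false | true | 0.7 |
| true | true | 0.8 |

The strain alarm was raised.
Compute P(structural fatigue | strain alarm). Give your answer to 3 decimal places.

P(structural fatigue | strain alarm) ≈ 0.100

P(strain alarm) = 0.07·0.77·0.98 + 0.7·0.77·0.02 + 0.34·0.23·0.98 + 0.8·0.23·0.02 = 0.052822 + 0.010780 + 0.076636 + 0.003680 = 0.143918
The structural fatigue-present share is 0.010780 + 0.003680 = 0.014460.
P(structural fatigue | strain alarm) = 0.014460 / 0.143918 ≈ 0.100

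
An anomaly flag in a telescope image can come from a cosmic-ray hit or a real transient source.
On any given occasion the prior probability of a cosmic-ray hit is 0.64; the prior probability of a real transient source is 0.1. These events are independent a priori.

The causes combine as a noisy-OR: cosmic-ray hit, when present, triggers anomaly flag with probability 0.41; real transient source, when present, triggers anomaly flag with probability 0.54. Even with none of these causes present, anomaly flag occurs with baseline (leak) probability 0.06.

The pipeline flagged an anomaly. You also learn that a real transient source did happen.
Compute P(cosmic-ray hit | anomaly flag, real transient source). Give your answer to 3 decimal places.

P(cosmic-ray hit | anomaly flag, real transient source) ≈ 0.700

Under noisy-OR, P(anomaly flag | causes) = 1 − (1−0.06)·∏(1−qᵢ) over the active causes.
Enumerate both values of cosmic-ray hit and weight by the priors:
  P(anomaly flag | real transient source) = 0.5676×0.36 + 0.744884×0.64
        = 0.204336 + 0.476726 = 0.681062
Keeping only the cosmic-ray hit-present terms gives 0.476726, so
  P(cosmic-ray hit | anomaly flag, real transient source) = 0.476726 / 0.681062 ≈ 0.700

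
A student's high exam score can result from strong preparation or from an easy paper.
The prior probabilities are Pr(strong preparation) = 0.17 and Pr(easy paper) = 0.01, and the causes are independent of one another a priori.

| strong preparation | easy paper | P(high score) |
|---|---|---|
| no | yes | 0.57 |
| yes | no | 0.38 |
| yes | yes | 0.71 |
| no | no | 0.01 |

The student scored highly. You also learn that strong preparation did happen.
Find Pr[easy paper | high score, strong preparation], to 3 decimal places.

P(high score | strong preparation) = 0.38·0.99 + 0.71·0.01 = 0.376200 + 0.007100 = 0.383300
Restricting to configurations with easy paper present: 0.71·0.01 = 0.007100.
So P(easy paper | high score, strong preparation) = 0.007100/0.383300 ≈ 0.019.

Pr[easy paper | high score, strong preparation] ≈ 0.019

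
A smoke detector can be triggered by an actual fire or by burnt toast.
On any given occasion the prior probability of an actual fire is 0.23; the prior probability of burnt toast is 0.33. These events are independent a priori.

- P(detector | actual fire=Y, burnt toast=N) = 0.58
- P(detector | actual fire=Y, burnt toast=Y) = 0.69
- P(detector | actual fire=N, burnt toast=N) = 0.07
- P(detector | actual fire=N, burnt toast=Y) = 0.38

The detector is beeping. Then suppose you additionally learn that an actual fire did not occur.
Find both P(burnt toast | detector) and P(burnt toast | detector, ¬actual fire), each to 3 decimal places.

P(burnt toast | detector) ≈ 0.543; P(burnt toast | detector, ¬actual fire) ≈ 0.728

Weight on burnt toast=true, given the evidence: 0.096558 + 0.052371 = 0.148929
The normalizing constant is 0.07×0.77×0.67 + 0.38×0.77×0.33 + 0.58×0.23×0.67 + 0.69×0.23×0.33 = 0.274420
Posterior = 0.148929 / 0.274420 ≈ 0.543

Now also conditioning on actual fire≠true:
P(detector | ¬actual fire) = 0.07·0.67 + 0.38·0.33 = 0.046900 + 0.125400 = 0.172300
Of this, 0.125400 comes from 0.38·0.33 (the burnt toast=true cases).
Hence the posterior is 0.125400/0.172300 ≈ 0.728.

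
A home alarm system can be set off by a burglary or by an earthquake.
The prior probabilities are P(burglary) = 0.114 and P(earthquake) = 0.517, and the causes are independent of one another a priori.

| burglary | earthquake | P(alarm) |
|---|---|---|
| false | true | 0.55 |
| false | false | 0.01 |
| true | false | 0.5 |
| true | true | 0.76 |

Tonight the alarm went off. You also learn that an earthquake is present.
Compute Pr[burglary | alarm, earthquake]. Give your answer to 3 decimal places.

Numerator (weight on configurations with burglary): 0.76·0.114 = 0.086640
Normalizer over all consistent configurations: 0.55·0.886 + 0.76·0.114 = 0.573940
Posterior = 0.086640 / 0.573940 ≈ 0.151

Pr[burglary | alarm, earthquake] ≈ 0.151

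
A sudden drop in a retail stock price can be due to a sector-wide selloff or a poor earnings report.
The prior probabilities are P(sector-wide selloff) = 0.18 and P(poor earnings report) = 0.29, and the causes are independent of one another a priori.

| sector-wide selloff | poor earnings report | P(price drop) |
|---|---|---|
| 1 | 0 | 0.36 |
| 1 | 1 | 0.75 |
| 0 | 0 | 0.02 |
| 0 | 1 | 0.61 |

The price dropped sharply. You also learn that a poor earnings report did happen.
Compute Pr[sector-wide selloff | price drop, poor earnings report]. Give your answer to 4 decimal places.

Enumerate both values of sector-wide selloff and weight by the priors:
  P(price drop | poor earnings report) = 0.61*0.82 + 0.75*0.18
        = 0.500200 + 0.135000 = 0.635200
The terms with sector-wide selloff present sum to 0.135000, so
  P(sector-wide selloff | price drop, poor earnings report) = 0.135000 / 0.635200 ≈ 0.2125

Pr[sector-wide selloff | price drop, poor earnings report] ≈ 0.2125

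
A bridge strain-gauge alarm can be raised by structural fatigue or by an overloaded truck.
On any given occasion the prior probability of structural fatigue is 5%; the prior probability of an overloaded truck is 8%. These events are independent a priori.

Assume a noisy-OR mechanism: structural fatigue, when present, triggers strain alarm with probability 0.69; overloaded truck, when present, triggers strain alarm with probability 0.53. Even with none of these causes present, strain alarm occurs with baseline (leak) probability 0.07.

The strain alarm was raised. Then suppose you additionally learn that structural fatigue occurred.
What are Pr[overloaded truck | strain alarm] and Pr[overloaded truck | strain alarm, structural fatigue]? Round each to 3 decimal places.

Under noisy-OR, P(strain alarm | causes) = 1 − (1−0.07)·∏(1−qᵢ) over the active causes.
P(strain alarm) = 0.07*0.95*0.92 + 0.5629*0.95*0.08 + 0.7117*0.05*0.92 + 0.864499*0.05*0.08 = 0.061180 + 0.042780 + 0.032738 + 0.003458 = 0.140156
The overloaded truck-present share is 0.042780 + 0.003458 = 0.046238.
So P(overloaded truck | strain alarm) = 0.046238/0.140156 ≈ 0.330.

Now condition on the additional information:
Weight on overloaded truck=true, given the evidence: 0.864499×0.08 = 0.069160
The normalizing constant is 0.7117×0.92 + 0.864499×0.08 = 0.723924
P(overloaded truck | strain alarm, structural fatigue) = 0.069160/0.723924 ≈ 0.096
The drop from 0.330 to 0.096 is the explaining-away (discounting) effect.

Pr[overloaded truck | strain alarm] ≈ 0.330; Pr[overloaded truck | strain alarm, structural fatigue] ≈ 0.096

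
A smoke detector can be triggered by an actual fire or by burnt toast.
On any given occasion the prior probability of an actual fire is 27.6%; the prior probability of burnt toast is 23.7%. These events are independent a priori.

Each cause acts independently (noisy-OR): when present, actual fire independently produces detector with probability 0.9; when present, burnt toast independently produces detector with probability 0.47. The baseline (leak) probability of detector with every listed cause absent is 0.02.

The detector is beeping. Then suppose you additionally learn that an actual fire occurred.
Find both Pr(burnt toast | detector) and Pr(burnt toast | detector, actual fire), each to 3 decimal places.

Under noisy-OR, P(detector | causes) = 1 − (1−0.02)·∏(1−qᵢ) over the active causes.
Sum P(detector|·) weighted by the priors over the 4 (actual fire, burnt toast) configurations:
  P(detector) = 0.02×0.724×0.763 + 0.4806×0.724×0.237 + 0.902×0.276×0.763 + 0.94806×0.276×0.237
        = 0.011048 + 0.082465 + 0.189950 + 0.062015 = 0.345478
Keeping only the burnt toast-present terms gives 0.144480, so
  P(burnt toast | detector) = 0.144480 / 0.345478 ≈ 0.418

Now condition on the additional information:
By total probability over both values of burnt toast:
  P(detector | actual fire) = 0.902×0.763 + 0.94806×0.237
        = 0.688226 + 0.224690 = 0.912916
Keeping only the burnt toast-present terms gives 0.224690, so
  P(burnt toast | detector, actual fire) = 0.224690 / 0.912916 ≈ 0.246
The drop from 0.418 to 0.246 is the explaining-away (discounting) effect.

Pr(burnt toast | detector) ≈ 0.418; Pr(burnt toast | detector, actual fire) ≈ 0.246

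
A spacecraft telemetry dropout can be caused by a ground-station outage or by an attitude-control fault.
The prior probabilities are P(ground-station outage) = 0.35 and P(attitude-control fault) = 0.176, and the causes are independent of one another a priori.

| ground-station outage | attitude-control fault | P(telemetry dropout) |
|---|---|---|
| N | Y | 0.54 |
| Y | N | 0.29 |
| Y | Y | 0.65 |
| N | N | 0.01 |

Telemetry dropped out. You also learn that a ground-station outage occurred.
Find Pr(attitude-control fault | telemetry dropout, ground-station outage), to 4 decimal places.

Pr(attitude-control fault | telemetry dropout, ground-station outage) ≈ 0.3237

Weight on attitude-control fault=true, given the evidence: 0.65*0.176 = 0.114400
Normalizer over all consistent configurations: 0.29*0.824 + 0.65*0.176 = 0.353360
Posterior = 0.114400 / 0.353360 ≈ 0.3237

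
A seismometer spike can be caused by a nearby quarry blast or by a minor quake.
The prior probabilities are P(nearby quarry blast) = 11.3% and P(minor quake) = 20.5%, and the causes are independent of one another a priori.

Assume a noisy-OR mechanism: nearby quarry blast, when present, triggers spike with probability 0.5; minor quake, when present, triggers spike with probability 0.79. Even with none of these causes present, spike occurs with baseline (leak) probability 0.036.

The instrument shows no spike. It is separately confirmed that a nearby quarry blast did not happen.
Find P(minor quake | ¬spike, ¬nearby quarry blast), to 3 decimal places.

P(minor quake | ¬spike, ¬nearby quarry blast) ≈ 0.051

Under noisy-OR, P(spike | causes) = 1 − (1−0.036)·∏(1−qᵢ) over the active causes.
P(¬spike | ¬nearby quarry blast) = 0.964*0.795 + 0.20244*0.205 = 0.766380 + 0.041500 = 0.807880
Restricting to configurations with minor quake present: 0.20244*0.205 = 0.041500.
P(minor quake | ¬spike, ¬nearby quarry blast) = 0.041500 / 0.807880 ≈ 0.051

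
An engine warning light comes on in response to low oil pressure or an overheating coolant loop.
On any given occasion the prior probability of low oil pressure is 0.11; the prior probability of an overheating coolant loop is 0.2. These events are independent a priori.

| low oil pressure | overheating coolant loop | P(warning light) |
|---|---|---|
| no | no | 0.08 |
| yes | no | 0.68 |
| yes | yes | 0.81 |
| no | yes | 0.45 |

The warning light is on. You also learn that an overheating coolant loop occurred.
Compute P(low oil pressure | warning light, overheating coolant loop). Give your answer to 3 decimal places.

P(warning light | overheating coolant loop) = 0.45×0.89 + 0.81×0.11 = 0.400500 + 0.089100 = 0.489600
Restricting to configurations with low oil pressure present: 0.81×0.11 = 0.089100.
So P(low oil pressure | warning light, overheating coolant loop) = 0.089100/0.489600 ≈ 0.182.

P(low oil pressure | warning light, overheating coolant loop) ≈ 0.182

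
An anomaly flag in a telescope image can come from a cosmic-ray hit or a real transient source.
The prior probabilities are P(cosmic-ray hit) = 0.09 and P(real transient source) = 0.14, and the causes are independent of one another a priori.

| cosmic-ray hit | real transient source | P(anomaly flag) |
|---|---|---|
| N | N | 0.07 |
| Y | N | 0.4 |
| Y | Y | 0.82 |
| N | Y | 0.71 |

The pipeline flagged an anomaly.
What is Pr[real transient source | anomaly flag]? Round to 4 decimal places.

Pr[real transient source | anomaly flag] ≈ 0.5403

P(anomaly flag) = 0.07·0.91·0.86 + 0.71·0.91·0.14 + 0.4·0.09·0.86 + 0.82·0.09·0.14 = 0.054782 + 0.090454 + 0.030960 + 0.010332 = 0.186528
The real transient source-present share is 0.090454 + 0.010332 = 0.100786.
Hence the posterior is 0.100786/0.186528 ≈ 0.5403.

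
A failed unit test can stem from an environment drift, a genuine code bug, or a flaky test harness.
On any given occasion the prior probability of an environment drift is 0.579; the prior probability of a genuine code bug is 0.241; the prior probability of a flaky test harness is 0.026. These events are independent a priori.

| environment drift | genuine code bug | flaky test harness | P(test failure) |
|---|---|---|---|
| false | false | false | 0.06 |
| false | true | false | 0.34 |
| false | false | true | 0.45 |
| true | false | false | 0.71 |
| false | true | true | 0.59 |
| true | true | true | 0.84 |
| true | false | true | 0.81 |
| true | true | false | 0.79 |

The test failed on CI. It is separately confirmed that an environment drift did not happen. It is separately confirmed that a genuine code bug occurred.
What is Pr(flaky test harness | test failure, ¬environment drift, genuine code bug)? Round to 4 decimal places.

Pr(flaky test harness | test failure, ¬environment drift, genuine code bug) ≈ 0.0443

P(test failure | ¬environment drift, genuine code bug) = 0.34×0.974 + 0.59×0.026 = 0.331160 + 0.015340 = 0.346500
Of this, 0.015340 comes from 0.59×0.026 (the flaky test harness=true cases).
P(flaky test harness | test failure, ¬environment drift, genuine code bug) = 0.015340 / 0.346500 ≈ 0.0443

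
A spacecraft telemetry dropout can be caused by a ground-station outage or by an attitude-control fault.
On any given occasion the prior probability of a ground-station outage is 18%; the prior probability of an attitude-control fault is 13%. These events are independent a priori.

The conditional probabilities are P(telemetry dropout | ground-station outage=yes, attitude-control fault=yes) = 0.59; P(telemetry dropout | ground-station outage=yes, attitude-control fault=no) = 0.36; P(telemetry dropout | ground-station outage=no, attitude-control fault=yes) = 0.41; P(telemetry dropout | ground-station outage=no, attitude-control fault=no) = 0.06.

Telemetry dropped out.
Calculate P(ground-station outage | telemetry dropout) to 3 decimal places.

P(telemetry dropout) = 0.06×0.82×0.87 + 0.41×0.82×0.13 + 0.36×0.18×0.87 + 0.59×0.18×0.13 = 0.042804 + 0.043706 + 0.056376 + 0.013806 = 0.156692
Restricting to configurations with ground-station outage present: 0.056376 + 0.013806 = 0.070182.
So P(ground-station outage | telemetry dropout) = 0.070182/0.156692 ≈ 0.448.

P(ground-station outage | telemetry dropout) ≈ 0.448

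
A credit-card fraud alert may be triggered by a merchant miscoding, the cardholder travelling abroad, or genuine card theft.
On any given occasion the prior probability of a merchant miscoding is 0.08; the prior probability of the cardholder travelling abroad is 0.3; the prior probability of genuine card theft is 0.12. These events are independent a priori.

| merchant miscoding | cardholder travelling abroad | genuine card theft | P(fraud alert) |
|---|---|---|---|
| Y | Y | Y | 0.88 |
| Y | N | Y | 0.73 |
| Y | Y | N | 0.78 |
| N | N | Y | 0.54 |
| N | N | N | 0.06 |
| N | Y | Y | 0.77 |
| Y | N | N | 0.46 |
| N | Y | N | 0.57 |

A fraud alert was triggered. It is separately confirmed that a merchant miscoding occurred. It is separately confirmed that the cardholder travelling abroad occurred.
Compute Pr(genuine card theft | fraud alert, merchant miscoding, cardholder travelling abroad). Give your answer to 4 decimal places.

Weight on genuine card theft=true, given the evidence: 0.88*0.12 = 0.105600
The normalizing constant is 0.78*0.88 + 0.88*0.12 = 0.792000
P(genuine card theft | fraud alert, merchant miscoding, cardholder travelling abroad) = 0.105600/0.792000 ≈ 0.1333

Pr(genuine card theft | fraud alert, merchant miscoding, cardholder travelling abroad) ≈ 0.1333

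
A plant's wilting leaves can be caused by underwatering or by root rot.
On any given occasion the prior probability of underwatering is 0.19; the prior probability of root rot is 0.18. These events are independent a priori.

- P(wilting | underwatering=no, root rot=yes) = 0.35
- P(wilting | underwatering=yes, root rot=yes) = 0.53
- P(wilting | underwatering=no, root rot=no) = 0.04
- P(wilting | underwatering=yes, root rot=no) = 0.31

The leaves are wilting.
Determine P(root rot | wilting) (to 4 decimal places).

P(root rot | wilting) ≈ 0.4802

P(wilting) = 0.04×0.81×0.82 + 0.35×0.81×0.18 + 0.31×0.19×0.82 + 0.53×0.19×0.18 = 0.026568 + 0.051030 + 0.048298 + 0.018126 = 0.144022
Of this, 0.069156 comes from 0.051030 + 0.018126 (the root rot=true cases).
P(root rot | wilting) = 0.069156 / 0.144022 ≈ 0.4802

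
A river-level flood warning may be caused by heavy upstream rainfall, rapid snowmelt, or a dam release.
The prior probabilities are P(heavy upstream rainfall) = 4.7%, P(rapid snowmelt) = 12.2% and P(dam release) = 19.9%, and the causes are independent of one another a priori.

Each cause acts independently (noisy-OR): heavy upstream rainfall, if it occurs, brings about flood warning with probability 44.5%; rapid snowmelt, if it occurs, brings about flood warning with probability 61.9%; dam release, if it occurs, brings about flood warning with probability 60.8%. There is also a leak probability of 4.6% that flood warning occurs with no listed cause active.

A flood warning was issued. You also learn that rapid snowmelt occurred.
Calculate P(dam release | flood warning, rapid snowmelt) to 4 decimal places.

P(dam release | flood warning, rapid snowmelt) ≈ 0.2492

Under noisy-OR, P(flood warning | causes) = 1 − (1−0.046)·∏(1−qᵢ) over the active causes.
Weight on dam release=true, given the evidence: 0.162626 + 0.008613 = 0.171239
The normalizing constant is 0.636526×0.953×0.801 + 0.857518×0.953×0.199 + 0.798272×0.047×0.801 + 0.920923×0.047×0.199 = 0.687186
P(dam release | flood warning, rapid snowmelt) = 0.171239/0.687186 ≈ 0.2492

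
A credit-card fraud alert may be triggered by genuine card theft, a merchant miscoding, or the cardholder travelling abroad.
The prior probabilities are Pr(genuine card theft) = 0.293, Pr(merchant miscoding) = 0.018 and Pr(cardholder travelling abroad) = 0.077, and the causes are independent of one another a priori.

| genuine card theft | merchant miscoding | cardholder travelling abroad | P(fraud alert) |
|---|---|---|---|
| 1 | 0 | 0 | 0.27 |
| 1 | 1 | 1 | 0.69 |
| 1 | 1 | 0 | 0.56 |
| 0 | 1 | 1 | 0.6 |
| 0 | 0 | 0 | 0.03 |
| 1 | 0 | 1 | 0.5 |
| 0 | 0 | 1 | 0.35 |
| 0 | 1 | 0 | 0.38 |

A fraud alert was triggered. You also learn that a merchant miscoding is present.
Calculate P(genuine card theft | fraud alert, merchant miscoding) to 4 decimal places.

For the numerator, keep only genuine card theft=true terms: 0.151446 + 0.015567 = 0.167013
Denominator P(fraud alert | merchant miscoding): 0.38*0.707*0.923 + 0.6*0.707*0.077 + 0.56*0.293*0.923 + 0.69*0.293*0.077 = 0.447649
Posterior = 0.167013 / 0.447649 ≈ 0.3731

P(genuine card theft | fraud alert, merchant miscoding) ≈ 0.3731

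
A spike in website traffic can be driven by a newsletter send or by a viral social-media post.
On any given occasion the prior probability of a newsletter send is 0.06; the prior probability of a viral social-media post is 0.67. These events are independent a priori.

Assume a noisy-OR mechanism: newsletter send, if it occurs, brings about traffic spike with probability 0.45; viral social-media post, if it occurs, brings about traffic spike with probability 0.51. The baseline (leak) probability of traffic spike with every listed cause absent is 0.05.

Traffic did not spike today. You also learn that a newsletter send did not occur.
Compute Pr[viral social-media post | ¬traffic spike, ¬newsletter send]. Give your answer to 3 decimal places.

Under noisy-OR, P(traffic spike | causes) = 1 − (1−0.05)·∏(1−qᵢ) over the active causes.
For the numerator, keep only viral social-media post=true terms: 0.4655·0.67 = 0.311885
The normalizing constant is 0.95·0.33 + 0.4655·0.67 = 0.625385
Posterior = 0.311885 / 0.625385 ≈ 0.499

Pr[viral social-media post | ¬traffic spike, ¬newsletter send] ≈ 0.499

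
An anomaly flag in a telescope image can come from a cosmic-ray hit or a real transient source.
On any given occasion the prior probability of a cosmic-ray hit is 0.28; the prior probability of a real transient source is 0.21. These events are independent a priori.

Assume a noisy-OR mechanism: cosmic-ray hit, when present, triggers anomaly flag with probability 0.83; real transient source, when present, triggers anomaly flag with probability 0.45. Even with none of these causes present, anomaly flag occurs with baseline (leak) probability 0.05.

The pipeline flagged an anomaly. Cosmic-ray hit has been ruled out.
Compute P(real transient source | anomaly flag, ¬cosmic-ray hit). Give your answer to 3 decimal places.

P(real transient source | anomaly flag, ¬cosmic-ray hit) ≈ 0.717

Under noisy-OR, P(anomaly flag | causes) = 1 − (1−0.05)·∏(1−qᵢ) over the active causes.
Numerator (weight on configurations with real transient source): 0.4775×0.21 = 0.100275
Denominator P(anomaly flag | ¬cosmic-ray hit): 0.05×0.79 + 0.4775×0.21 = 0.139775
Posterior = 0.100275 / 0.139775 ≈ 0.717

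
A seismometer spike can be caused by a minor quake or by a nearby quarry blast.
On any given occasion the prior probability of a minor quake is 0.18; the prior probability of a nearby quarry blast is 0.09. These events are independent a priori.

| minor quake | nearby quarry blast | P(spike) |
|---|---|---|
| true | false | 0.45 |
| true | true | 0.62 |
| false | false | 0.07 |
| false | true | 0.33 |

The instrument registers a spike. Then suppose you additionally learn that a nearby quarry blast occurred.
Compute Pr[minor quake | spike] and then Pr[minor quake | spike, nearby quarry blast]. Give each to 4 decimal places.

For the numerator, keep only minor quake=true terms: 0.073710 + 0.010044 = 0.083754
The normalizing constant is 0.07×0.82×0.91 + 0.33×0.82×0.09 + 0.45×0.18×0.91 + 0.62×0.18×0.09 = 0.160342
P(minor quake | spike) = 0.083754/0.160342 ≈ 0.5223

Now condition on the additional information:
By total probability over both values of minor quake:
  P(spike | nearby quarry blast) = 0.33·0.82 + 0.62·0.18
        = 0.270600 + 0.111600 = 0.382200
The terms with minor quake present sum to 0.111600, so
  P(minor quake | spike, nearby quarry blast) = 0.111600 / 0.382200 ≈ 0.2920
— nearby quarry blast explains away the evidence for minor quake.

Pr[minor quake | spike] ≈ 0.5223; Pr[minor quake | spike, nearby quarry blast] ≈ 0.2920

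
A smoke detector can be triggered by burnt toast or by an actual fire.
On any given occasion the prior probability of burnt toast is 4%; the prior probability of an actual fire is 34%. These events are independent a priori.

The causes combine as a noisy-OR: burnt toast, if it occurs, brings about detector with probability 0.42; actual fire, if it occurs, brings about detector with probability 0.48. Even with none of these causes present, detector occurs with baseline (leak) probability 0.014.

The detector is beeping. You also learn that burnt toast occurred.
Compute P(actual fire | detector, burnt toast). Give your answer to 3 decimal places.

Under noisy-OR, P(detector | causes) = 1 − (1−0.014)·∏(1−qᵢ) over the active causes.
P(detector | burnt toast) = 0.42812×0.66 + 0.702622×0.34 = 0.282559 + 0.238891 = 0.521450
The actual fire-present share is 0.702622×0.34 = 0.238891.
So P(actual fire | detector, burnt toast) = 0.238891/0.521450 ≈ 0.458.

P(actual fire | detector, burnt toast) ≈ 0.458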